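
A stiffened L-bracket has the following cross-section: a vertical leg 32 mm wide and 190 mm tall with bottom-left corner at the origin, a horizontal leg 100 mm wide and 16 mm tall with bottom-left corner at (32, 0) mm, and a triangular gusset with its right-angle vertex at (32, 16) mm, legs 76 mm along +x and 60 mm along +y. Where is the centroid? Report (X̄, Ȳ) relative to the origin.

vertical leg: A = 32 × 190 = 6080.00, centroid at (16.00, 95.00).
horizontal leg: A = 100 × 16 = 1600.00, centroid at (82.00, 8.00).
gusset: A = ½·76·60 = 2280.00, centroid at (57.33, 36.00).
ΣA = 9960.00 mm², ΣAX̄ = 359200.00 mm³, ΣAȲ = 672480.00 mm³.
X̄ = 359200.00/9960.00 = 36.06 mm; Ȳ = 672480.00/9960.00 = 67.52 mm.

X̄ = 36.06 mm, Ȳ = 67.52 mm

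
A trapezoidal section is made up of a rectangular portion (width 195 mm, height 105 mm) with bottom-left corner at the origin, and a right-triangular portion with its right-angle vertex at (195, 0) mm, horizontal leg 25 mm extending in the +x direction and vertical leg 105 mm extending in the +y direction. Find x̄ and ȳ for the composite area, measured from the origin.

x̄ = 103.88 mm, ȳ = 51.45 mm

rectangular portion: A = 195 × 105 = 20475.00, centroid at (97.50, 52.50).
triangular portion: A = ½·25·105 = 1312.50, centroid at (203.33, 35.00).
ΣA = 21787.50 mm², ΣAx̄ = 2263187.50 mm³, ΣAȳ = 1120875.00 mm³.
x̄ = 2263187.50/21787.50 = 103.88 mm; ȳ = 1120875.00/21787.50 = 51.45 mm.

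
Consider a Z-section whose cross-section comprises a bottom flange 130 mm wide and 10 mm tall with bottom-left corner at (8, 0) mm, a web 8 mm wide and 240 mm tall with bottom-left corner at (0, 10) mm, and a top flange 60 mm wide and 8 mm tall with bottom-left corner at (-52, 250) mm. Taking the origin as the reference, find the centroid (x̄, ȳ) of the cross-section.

Part | A | x̄ᵢ | ȳᵢ | A·x̄ᵢ | A·ȳᵢ
bottom flange | 1300.00 | 73.00 | 5.00 | 94900.00 | 6500.00
web | 1920.00 | 4.00 | 130.00 | 7680.00 | 249600.00
top flange | 480.00 | -22.00 | 254.00 | -10560.00 | 121920.00
Σ | 3700.00 |  |  | 92020.00 | 378020.00
x̄ = 92020.00 / 3700.00 = 24.87 mm
ȳ = 378020.00 / 3700.00 = 102.17 mm

x̄ = 24.87 mm, ȳ = 102.17 mm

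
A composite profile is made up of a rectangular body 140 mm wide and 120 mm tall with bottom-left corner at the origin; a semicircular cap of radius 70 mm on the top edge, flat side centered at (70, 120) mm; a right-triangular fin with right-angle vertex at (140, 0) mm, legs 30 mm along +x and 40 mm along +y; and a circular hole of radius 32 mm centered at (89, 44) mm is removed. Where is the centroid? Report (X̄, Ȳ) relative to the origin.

X̄ = 69.40 mm, Ȳ = 92.63 mm

rectangular body: A = 140 × 120 = 16800.00, centroid at (70.00, 60.00).
semicircular top: A = ½π·70² = 7696.90, centroid at (70.00, 149.71).
triangular fin: A = ½·30·40 = 600.00, centroid at (150.00, 13.33).
hole: A = −π·32² = -3216.99, centroid at (89.00, 44.00).
ΣA = 21879.91 mm², ΣAX̄ = 1518470.95 mm³, ΣAȲ = 2026747.31 mm³.
X̄ = 1518470.95/21879.91 = 69.40 mm; Ȳ = 2026747.31/21879.91 = 92.63 mm.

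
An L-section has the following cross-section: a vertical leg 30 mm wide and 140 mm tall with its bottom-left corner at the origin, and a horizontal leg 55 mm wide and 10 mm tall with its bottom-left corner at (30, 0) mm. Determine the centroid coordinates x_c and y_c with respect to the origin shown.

x_c = 19.92 mm, y_c = 62.47 mm

vertical leg: A = 30 × 140 = 4200.00, centroid at (15.00, 70.00).
horizontal leg: A = 55 × 10 = 550.00, centroid at (57.50, 5.00).
ΣA = 4750.00 mm²
ΣAx_c = (4200.00)(15.00) + (550.00)(57.50) = 94625.00 mm³
ΣAy_c = (4200.00)(70.00) + (550.00)(5.00) = 296750.00 mm³
x_c = 94625.00 / 4750.00 = 19.92 mm
y_c = 296750.00 / 4750.00 = 62.47 mm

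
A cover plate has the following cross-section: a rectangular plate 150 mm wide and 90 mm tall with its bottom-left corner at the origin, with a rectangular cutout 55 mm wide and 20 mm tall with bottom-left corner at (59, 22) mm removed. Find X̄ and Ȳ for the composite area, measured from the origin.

plate: A = 150 × 90 = 13500.00, centroid at (75.00, 45.00).
hole: A = −(55 × 20) = -1100.00, centroid at (86.50, 32.00).
ΣA = 12400.00 mm²
ΣAX̄ = (13500.00)(75.00) + (-1100.00)(86.50) = 917350.00 mm³
ΣAȲ = (13500.00)(45.00) + (-1100.00)(32.00) = 572300.00 mm³
X̄ = 917350.00 / 12400.00 = 73.98 mm
Ȳ = 572300.00 / 12400.00 = 46.15 mm

X̄ = 73.98 mm, Ȳ = 46.15 mm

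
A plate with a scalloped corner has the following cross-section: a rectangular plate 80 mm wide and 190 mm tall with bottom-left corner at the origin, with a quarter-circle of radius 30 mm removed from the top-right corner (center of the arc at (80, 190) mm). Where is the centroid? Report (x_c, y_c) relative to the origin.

plate: A = 80 × 190 = 15200.00, centroid at (40.00, 95.00).
removed quarter-circle: A = −¼π·30² = -706.86, centroid at (67.27, 177.27).
ΣA = 14493.14 mm²
ΣAx_c = (15200.00)(40.00) + (-706.86)(67.27) = 560451.33 mm³
ΣAy_c = (15200.00)(95.00) + (-706.86)(177.27) = 1318696.91 mm³
x_c = 560451.33 / 14493.14 = 38.67 mm
y_c = 1318696.91 / 14493.14 = 90.99 mm

x_c = 38.67 mm, y_c = 90.99 mm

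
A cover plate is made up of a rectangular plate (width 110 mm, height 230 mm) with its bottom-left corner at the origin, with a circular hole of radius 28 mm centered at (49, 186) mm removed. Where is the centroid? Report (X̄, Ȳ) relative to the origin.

X̄ = 55.65 mm, Ȳ = 107.34 mm

plate: A = 110 × 230 = 25300.00, centroid at (55.00, 115.00).
hole: A = −π·28² = -2463.01, centroid at (49.00, 186.00).
ΣA = 22836.99 mm²
ΣAX̄ = (25300.00)(55.00) + (-2463.01)(49.00) = 1270812.58 mm³
ΣAȲ = (25300.00)(115.00) + (-2463.01)(186.00) = 2451380.39 mm³
X̄ = 1270812.58 / 22836.99 = 55.65 mm
Ȳ = 2451380.39 / 22836.99 = 107.34 mm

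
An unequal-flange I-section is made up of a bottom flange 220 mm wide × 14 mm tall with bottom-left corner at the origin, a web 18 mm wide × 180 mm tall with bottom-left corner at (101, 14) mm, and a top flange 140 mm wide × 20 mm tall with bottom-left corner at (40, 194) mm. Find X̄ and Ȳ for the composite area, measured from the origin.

X̄ = 110.00 mm, Ȳ = 101.94 mm

Part | A | x̄ᵢ | ȳᵢ | A·x̄ᵢ | A·ȳᵢ
bottom flange | 3080.00 | 110.00 | 7.00 | 338800.00 | 21560.00
web | 3240.00 | 110.00 | 104.00 | 356400.00 | 336960.00
top flange | 2800.00 | 110.00 | 204.00 | 308000.00 | 571200.00
Σ | 9120.00 |  |  | 1003200.00 | 929720.00
X̄ = 1003200.00 / 9120.00 = 110.00 mm
Ȳ = 929720.00 / 9120.00 = 101.94 mm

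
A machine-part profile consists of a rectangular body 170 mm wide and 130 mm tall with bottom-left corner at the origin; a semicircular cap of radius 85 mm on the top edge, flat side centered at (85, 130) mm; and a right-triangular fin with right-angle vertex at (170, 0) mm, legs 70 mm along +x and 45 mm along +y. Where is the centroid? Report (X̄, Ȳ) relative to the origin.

X̄ = 89.87 mm, Ȳ = 95.50 mm

Part | A | x̄ᵢ | ȳᵢ | A·x̄ᵢ | A·ȳᵢ
rectangular body | 22100.00 | 85.00 | 65.00 | 1878500.00 | 1436500.00
semicircular top | 11349.00 | 85.00 | 166.08 | 964665.29 | 1884787.12
triangular fin | 1575.00 | 193.33 | 15.00 | 304500.00 | 23625.00
Σ | 35024.00 |  |  | 3147665.29 | 3344912.12
X̄ = 3147665.29 / 35024.00 = 89.87 mm
Ȳ = 3344912.12 / 35024.00 = 95.50 mm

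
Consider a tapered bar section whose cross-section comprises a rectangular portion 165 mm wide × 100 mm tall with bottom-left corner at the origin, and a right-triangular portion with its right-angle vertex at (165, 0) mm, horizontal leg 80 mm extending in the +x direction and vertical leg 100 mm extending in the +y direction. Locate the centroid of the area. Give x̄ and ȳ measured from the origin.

x̄ = 103.80 mm, ȳ = 46.75 mm

Part | A | x̄ᵢ | ȳᵢ | A·x̄ᵢ | A·ȳᵢ
rectangular portion | 16500.00 | 82.50 | 50.00 | 1361250.00 | 825000.00
triangular portion | 4000.00 | 191.67 | 33.33 | 766666.67 | 133333.33
Σ | 20500.00 |  |  | 2127916.67 | 958333.33
x̄ = 2127916.67 / 20500.00 = 103.80 mm
ȳ = 958333.33 / 20500.00 = 46.75 mm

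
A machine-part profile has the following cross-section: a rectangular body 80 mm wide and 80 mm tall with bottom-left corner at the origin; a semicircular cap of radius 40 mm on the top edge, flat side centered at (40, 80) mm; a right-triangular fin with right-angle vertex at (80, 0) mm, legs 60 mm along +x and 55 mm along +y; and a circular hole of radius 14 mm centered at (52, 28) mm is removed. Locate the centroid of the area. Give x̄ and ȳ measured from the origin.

rectangular body: A = 80 × 80 = 6400.00, centroid at (40.00, 40.00).
semicircular top: A = ½π·40² = 2513.27, centroid at (40.00, 96.98).
triangular fin: A = ½·60·55 = 1650.00, centroid at (100.00, 18.33).
hole: A = −π·14² = -615.75, centroid at (52.00, 28.00).
ΣA = 9947.52 mm², ΣAx̄ = 489511.85 mm³, ΣAȳ = 512737.54 mm³.
x̄ = 489511.85/9947.52 = 49.21 mm; ȳ = 512737.54/9947.52 = 51.54 mm.

x̄ = 49.21 mm, ȳ = 51.54 mm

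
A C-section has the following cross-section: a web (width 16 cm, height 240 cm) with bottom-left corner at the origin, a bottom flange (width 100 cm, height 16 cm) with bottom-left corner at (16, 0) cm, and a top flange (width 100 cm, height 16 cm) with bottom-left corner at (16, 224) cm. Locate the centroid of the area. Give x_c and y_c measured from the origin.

Part | A | x̄ᵢ | ȳᵢ | A·x̄ᵢ | A·ȳᵢ
web | 3840.00 | 8.00 | 120.00 | 30720.00 | 460800.00
bottom flange | 1600.00 | 66.00 | 8.00 | 105600.00 | 12800.00
top flange | 1600.00 | 66.00 | 232.00 | 105600.00 | 371200.00
Σ | 7040.00 |  |  | 241920.00 | 844800.00
x_c = 241920.00 / 7040.00 = 34.36 cm
y_c = 844800.00 / 7040.00 = 120.00 cm

x_c = 34.36 cm, y_c = 120.00 cm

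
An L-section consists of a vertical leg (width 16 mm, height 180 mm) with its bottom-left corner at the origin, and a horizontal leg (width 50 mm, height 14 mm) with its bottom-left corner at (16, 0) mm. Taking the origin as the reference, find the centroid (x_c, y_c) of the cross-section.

vertical leg: A = 16 × 180 = 2880.00, centroid at (8.00, 90.00).
horizontal leg: A = 50 × 14 = 700.00, centroid at (41.00, 7.00).
ΣA = 3580.00 mm², ΣAx_c = 51740.00 mm³, ΣAy_c = 264100.00 mm³.
x_c = 51740.00/3580.00 = 14.45 mm; y_c = 264100.00/3580.00 = 73.77 mm.

x_c = 14.45 mm, y_c = 73.77 mm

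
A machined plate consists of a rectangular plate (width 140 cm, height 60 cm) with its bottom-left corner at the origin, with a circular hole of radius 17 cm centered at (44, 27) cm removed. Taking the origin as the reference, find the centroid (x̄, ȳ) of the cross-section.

x̄ = 73.15 cm, ȳ = 30.36 cm

plate: A = 140 × 60 = 8400.00, centroid at (70.00, 30.00).
hole: A = −π·17² = -907.92, centroid at (44.00, 27.00).
ΣA = 7492.08 cm²
ΣAx̄ = (8400.00)(70.00) + (-907.92)(44.00) = 548051.51 cm³
ΣAȳ = (8400.00)(30.00) + (-907.92)(27.00) = 227486.15 cm³
x̄ = 548051.51 / 7492.08 = 73.15 cm
ȳ = 227486.15 / 7492.08 = 30.36 cm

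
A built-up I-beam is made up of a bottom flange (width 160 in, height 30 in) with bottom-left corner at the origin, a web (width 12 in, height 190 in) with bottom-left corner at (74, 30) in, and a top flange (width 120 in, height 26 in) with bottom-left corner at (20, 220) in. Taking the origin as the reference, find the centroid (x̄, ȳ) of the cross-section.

Part | A | x̄ᵢ | ȳᵢ | A·x̄ᵢ | A·ȳᵢ
bottom flange | 4800.00 | 80.00 | 15.00 | 384000.00 | 72000.00
web | 2280.00 | 80.00 | 125.00 | 182400.00 | 285000.00
top flange | 3120.00 | 80.00 | 233.00 | 249600.00 | 726960.00
Σ | 10200.00 |  |  | 816000.00 | 1083960.00
x̄ = 816000.00 / 10200.00 = 80.00 in
ȳ = 1083960.00 / 10200.00 = 106.27 in

x̄ = 80.00 in, ȳ = 106.27 in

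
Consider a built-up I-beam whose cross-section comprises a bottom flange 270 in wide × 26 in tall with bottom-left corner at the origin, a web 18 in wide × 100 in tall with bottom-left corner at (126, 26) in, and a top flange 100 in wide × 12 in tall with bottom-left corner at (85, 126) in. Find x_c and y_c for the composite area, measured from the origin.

x_c = 135.00 in, y_c = 38.57 in

Part | A | x̄ᵢ | ȳᵢ | A·x̄ᵢ | A·ȳᵢ
bottom flange | 7020.00 | 135.00 | 13.00 | 947700.00 | 91260.00
web | 1800.00 | 135.00 | 76.00 | 243000.00 | 136800.00
top flange | 1200.00 | 135.00 | 132.00 | 162000.00 | 158400.00
Σ | 10020.00 |  |  | 1352700.00 | 386460.00
x_c = 1352700.00 / 10020.00 = 135.00 in
y_c = 386460.00 / 10020.00 = 38.57 in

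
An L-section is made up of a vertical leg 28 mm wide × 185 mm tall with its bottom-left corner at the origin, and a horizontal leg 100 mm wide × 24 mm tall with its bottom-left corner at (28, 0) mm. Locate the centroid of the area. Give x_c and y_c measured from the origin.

Part | A | x̄ᵢ | ȳᵢ | A·x̄ᵢ | A·ȳᵢ
vertical leg | 5180.00 | 14.00 | 92.50 | 72520.00 | 479150.00
horizontal leg | 2400.00 | 78.00 | 12.00 | 187200.00 | 28800.00
Σ | 7580.00 |  |  | 259720.00 | 507950.00
x_c = 259720.00 / 7580.00 = 34.26 mm
y_c = 507950.00 / 7580.00 = 67.01 mm

x_c = 34.26 mm, y_c = 67.01 mm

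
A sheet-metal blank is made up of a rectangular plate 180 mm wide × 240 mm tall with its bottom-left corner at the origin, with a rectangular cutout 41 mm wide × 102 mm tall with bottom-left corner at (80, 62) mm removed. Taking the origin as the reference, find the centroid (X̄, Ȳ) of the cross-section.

X̄ = 88.87 mm, Ȳ = 120.75 mm

plate: A = 180 × 240 = 43200.00, centroid at (90.00, 120.00).
hole: A = −(41 × 102) = -4182.00, centroid at (100.50, 113.00).
ΣA = 39018.00 mm²
ΣAX̄ = (43200.00)(90.00) + (-4182.00)(100.50) = 3467709.00 mm³
ΣAȲ = (43200.00)(120.00) + (-4182.00)(113.00) = 4711434.00 mm³
X̄ = 3467709.00 / 39018.00 = 88.87 mm
Ȳ = 4711434.00 / 39018.00 = 120.75 mm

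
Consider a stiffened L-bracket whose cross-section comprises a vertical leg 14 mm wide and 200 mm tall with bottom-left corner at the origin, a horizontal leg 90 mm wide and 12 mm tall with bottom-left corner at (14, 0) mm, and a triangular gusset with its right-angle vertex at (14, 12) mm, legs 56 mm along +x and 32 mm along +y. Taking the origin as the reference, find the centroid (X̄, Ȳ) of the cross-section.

X̄ = 23.57 mm, Ȳ = 64.24 mm

Part | A | x̄ᵢ | ȳᵢ | A·x̄ᵢ | A·ȳᵢ
vertical leg | 2800.00 | 7.00 | 100.00 | 19600.00 | 280000.00
horizontal leg | 1080.00 | 59.00 | 6.00 | 63720.00 | 6480.00
gusset | 896.00 | 32.67 | 22.67 | 29269.33 | 20309.33
Σ | 4776.00 |  |  | 112589.33 | 306789.33
X̄ = 112589.33 / 4776.00 = 23.57 mm
Ȳ = 306789.33 / 4776.00 = 64.24 mm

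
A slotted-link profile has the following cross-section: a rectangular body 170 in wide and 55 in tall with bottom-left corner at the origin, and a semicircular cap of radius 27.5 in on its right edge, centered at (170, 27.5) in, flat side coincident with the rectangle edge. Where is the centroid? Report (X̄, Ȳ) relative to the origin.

rectangular body: A = 170 × 55 = 9350.00, centroid at (85.00, 27.50).
semicircular end: A = ½π·27.5² = 1187.91, centroid at (181.67, 27.50).
ΣA = 10537.91 in²
ΣAX̄ = (9350.00)(85.00) + (1187.91)(181.67) = 1010560.09 in³
ΣAȲ = (9350.00)(27.50) + (1187.91)(27.50) = 289792.65 in³
X̄ = 1010560.09 / 10537.91 = 95.90 in
Ȳ = 289792.65 / 10537.91 = 27.50 in

X̄ = 95.90 in, Ȳ = 27.50 in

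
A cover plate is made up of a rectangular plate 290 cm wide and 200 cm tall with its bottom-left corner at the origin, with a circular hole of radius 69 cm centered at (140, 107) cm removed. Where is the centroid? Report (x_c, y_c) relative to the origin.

x_c = 146.74 cm, y_c = 97.57 cm

plate: A = 290 × 200 = 58000.00, centroid at (145.00, 100.00).
hole: A = −π·69² = -14957.12, centroid at (140.00, 107.00).
ΣA = 43042.88 cm², ΣAx_c = 6316002.83 cm³, ΣAy_c = 4199587.88 cm³.
x_c = 6316002.83/43042.88 = 146.74 cm; y_c = 4199587.88/43042.88 = 97.57 cm.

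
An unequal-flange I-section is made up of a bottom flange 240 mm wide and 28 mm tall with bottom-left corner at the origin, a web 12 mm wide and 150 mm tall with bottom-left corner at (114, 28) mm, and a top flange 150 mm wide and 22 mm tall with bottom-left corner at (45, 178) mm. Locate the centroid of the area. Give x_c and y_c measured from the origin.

Part | A | x̄ᵢ | ȳᵢ | A·x̄ᵢ | A·ȳᵢ
bottom flange | 6720.00 | 120.00 | 14.00 | 806400.00 | 94080.00
web | 1800.00 | 120.00 | 103.00 | 216000.00 | 185400.00
top flange | 3300.00 | 120.00 | 189.00 | 396000.00 | 623700.00
Σ | 11820.00 |  |  | 1418400.00 | 903180.00
x_c = 1418400.00 / 11820.00 = 120.00 mm
y_c = 903180.00 / 11820.00 = 76.41 mm

x_c = 120.00 mm, y_c = 76.41 mm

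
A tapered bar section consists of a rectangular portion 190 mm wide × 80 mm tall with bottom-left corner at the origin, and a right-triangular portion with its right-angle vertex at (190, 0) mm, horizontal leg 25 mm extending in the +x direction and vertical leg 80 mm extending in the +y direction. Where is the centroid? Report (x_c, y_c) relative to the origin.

rectangular portion: A = 190 × 80 = 15200.00, centroid at (95.00, 40.00).
triangular portion: A = ½·25·80 = 1000.00, centroid at (198.33, 26.67).
ΣA = 16200.00 mm², ΣAx_c = 1642333.33 mm³, ΣAy_c = 634666.67 mm³.
x_c = 1642333.33/16200.00 = 101.38 mm; y_c = 634666.67/16200.00 = 39.18 mm.

x_c = 101.38 mm, y_c = 39.18 mm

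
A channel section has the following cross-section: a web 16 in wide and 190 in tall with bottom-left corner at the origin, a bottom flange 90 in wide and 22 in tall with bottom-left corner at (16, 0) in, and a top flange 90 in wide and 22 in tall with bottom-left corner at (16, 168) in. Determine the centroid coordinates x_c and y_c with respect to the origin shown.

x_c = 37.98 in, y_c = 95.00 in

web: A = 16 × 190 = 3040.00, centroid at (8.00, 95.00).
bottom flange: A = 90 × 22 = 1980.00, centroid at (61.00, 11.00).
top flange: A = 90 × 22 = 1980.00, centroid at (61.00, 179.00).
ΣA = 7000.00 in²
ΣAx_c = (3040.00)(8.00) + (1980.00)(61.00) + (1980.00)(61.00) = 265880.00 in³
ΣAy_c = (3040.00)(95.00) + (1980.00)(11.00) + (1980.00)(179.00) = 665000.00 in³
x_c = 265880.00 / 7000.00 = 37.98 in
y_c = 665000.00 / 7000.00 = 95.00 in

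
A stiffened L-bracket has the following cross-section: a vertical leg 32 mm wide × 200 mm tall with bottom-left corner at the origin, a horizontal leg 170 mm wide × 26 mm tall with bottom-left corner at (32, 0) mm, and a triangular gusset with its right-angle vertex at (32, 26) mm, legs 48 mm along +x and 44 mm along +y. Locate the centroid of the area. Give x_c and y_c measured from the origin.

x_c = 56.44 mm, y_c = 62.34 mm

vertical leg: A = 32 × 200 = 6400.00, centroid at (16.00, 100.00).
horizontal leg: A = 170 × 26 = 4420.00, centroid at (117.00, 13.00).
gusset: A = ½·48·44 = 1056.00, centroid at (48.00, 40.67).
ΣA = 11876.00 mm²
ΣAx_c = (6400.00)(16.00) + (4420.00)(117.00) + (1056.00)(48.00) = 670228.00 mm³
ΣAy_c = (6400.00)(100.00) + (4420.00)(13.00) + (1056.00)(40.67) = 740404.00 mm³
x_c = 670228.00 / 11876.00 = 56.44 mm
y_c = 740404.00 / 11876.00 = 62.34 mm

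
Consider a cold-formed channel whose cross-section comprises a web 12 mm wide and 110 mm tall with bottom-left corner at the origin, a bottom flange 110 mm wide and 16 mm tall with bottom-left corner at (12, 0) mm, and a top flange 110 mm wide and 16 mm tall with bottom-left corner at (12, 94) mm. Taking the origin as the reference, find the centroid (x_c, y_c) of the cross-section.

x_c = 50.36 mm, y_c = 55.00 mm

web: A = 12 × 110 = 1320.00, centroid at (6.00, 55.00).
bottom flange: A = 110 × 16 = 1760.00, centroid at (67.00, 8.00).
top flange: A = 110 × 16 = 1760.00, centroid at (67.00, 102.00).
ΣA = 4840.00 mm², ΣAx_c = 243760.00 mm³, ΣAy_c = 266200.00 mm³.
x_c = 243760.00/4840.00 = 50.36 mm; y_c = 266200.00/4840.00 = 55.00 mm.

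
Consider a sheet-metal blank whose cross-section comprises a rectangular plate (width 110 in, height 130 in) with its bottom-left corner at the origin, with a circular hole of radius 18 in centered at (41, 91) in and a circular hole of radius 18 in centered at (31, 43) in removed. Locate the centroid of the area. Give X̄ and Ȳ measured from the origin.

X̄ = 58.15 in, Ȳ = 64.67 in

Part | A | x̄ᵢ | ȳᵢ | A·x̄ᵢ | A·ȳᵢ
plate | 14300.00 | 55.00 | 65.00 | 786500.00 | 929500.00
hole 1 | -1017.88 | 41.00 | 91.00 | -41732.92 | -92626.72
hole 2 | -1017.88 | 31.00 | 43.00 | -31554.16 | -43768.67
Σ | 12264.25 |  |  | 713212.93 | 793104.61
X̄ = 713212.93 / 12264.25 = 58.15 in
Ȳ = 793104.61 / 12264.25 = 64.67 in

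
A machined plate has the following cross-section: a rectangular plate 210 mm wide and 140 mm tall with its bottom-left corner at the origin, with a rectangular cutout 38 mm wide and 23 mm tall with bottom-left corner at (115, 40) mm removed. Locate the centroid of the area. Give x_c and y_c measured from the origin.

x_c = 104.11 mm, y_c = 70.57 mm

plate: A = 210 × 140 = 29400.00, centroid at (105.00, 70.00).
hole: A = −(38 × 23) = -874.00, centroid at (134.00, 51.50).
ΣA = 28526.00 mm², ΣAx_c = 2969884.00 mm³, ΣAy_c = 2012989.00 mm³.
x_c = 2969884.00/28526.00 = 104.11 mm; y_c = 2012989.00/28526.00 = 70.57 mm.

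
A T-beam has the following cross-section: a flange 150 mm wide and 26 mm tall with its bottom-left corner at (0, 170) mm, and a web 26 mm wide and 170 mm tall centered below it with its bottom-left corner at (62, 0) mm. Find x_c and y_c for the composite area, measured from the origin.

web: A = 26 × 170 = 4420.00, centroid at (75.00, 85.00).
flange: A = 150 × 26 = 3900.00, centroid at (75.00, 183.00).
ΣA = 8320.00 mm², ΣAx_c = 624000.00 mm³, ΣAy_c = 1089400.00 mm³.
x_c = 624000.00/8320.00 = 75.00 mm; y_c = 1089400.00/8320.00 = 130.94 mm.

x_c = 75.00 mm, y_c = 130.94 mm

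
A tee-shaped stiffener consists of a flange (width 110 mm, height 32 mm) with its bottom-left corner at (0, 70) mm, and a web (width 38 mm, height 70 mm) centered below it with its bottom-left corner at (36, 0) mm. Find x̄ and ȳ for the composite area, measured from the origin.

Part | A | x̄ᵢ | ȳᵢ | A·x̄ᵢ | A·ȳᵢ
web | 2660.00 | 55.00 | 35.00 | 146300.00 | 93100.00
flange | 3520.00 | 55.00 | 86.00 | 193600.00 | 302720.00
Σ | 6180.00 |  |  | 339900.00 | 395820.00
x̄ = 339900.00 / 6180.00 = 55.00 mm
ȳ = 395820.00 / 6180.00 = 64.05 mm

x̄ = 55.00 mm, ȳ = 64.05 mm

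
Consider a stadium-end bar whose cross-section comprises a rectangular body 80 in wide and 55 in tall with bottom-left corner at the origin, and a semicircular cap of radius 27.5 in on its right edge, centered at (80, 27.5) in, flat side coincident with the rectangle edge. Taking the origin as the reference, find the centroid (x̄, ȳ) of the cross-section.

x̄ = 50.98 in, ȳ = 27.50 in

rectangular body: A = 80 × 55 = 4400.00, centroid at (40.00, 27.50).
semicircular end: A = ½π·27.5² = 1187.91, centroid at (91.67, 27.50).
ΣA = 5587.91 in²
ΣAx̄ = (4400.00)(40.00) + (1187.91)(91.67) = 284897.76 in³
ΣAȳ = (4400.00)(27.50) + (1187.91)(27.50) = 153667.65 in³
x̄ = 284897.76 / 5587.91 = 50.98 in
ȳ = 153667.65 / 5587.91 = 27.50 in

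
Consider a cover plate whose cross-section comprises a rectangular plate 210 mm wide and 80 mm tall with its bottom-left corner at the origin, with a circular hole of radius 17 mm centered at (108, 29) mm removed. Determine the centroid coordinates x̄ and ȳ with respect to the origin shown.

x̄ = 104.83 mm, ȳ = 40.63 mm

plate: A = 210 × 80 = 16800.00, centroid at (105.00, 40.00).
hole: A = −π·17² = -907.92, centroid at (108.00, 29.00).
ΣA = 15892.08 mm², ΣAx̄ = 1665944.61 mm³, ΣAȳ = 645670.31 mm³.
x̄ = 1665944.61/15892.08 = 104.83 mm; ȳ = 645670.31/15892.08 = 40.63 mm.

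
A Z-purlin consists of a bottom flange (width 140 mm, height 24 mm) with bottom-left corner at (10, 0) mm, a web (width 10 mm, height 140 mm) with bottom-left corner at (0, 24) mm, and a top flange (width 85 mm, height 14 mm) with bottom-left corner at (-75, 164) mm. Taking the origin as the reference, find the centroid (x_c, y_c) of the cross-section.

Part | A | x̄ᵢ | ȳᵢ | A·x̄ᵢ | A·ȳᵢ
bottom flange | 3360.00 | 80.00 | 12.00 | 268800.00 | 40320.00
web | 1400.00 | 5.00 | 94.00 | 7000.00 | 131600.00
top flange | 1190.00 | -32.50 | 171.00 | -38675.00 | 203490.00
Σ | 5950.00 |  |  | 237125.00 | 375410.00
x_c = 237125.00 / 5950.00 = 39.85 mm
y_c = 375410.00 / 5950.00 = 63.09 mm

x_c = 39.85 mm, y_c = 63.09 mm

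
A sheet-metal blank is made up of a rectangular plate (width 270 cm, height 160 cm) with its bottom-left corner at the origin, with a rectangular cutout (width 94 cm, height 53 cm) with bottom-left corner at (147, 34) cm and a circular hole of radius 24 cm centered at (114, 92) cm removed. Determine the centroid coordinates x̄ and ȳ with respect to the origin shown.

x̄ = 127.97 cm, ȳ = 82.07 cm

plate: A = 270 × 160 = 43200.00, centroid at (135.00, 80.00).
hole 1: A = −(94 × 53) = -4982.00, centroid at (194.00, 60.50).
hole 2: A = −π·24² = -1809.56, centroid at (114.00, 92.00).
ΣA = 36408.44 cm²
ΣAx̄ = (43200.00)(135.00) + (-4982.00)(194.00) + (-1809.56)(114.00) = 4659202.46 cm³
ΣAȳ = (43200.00)(80.00) + (-4982.00)(60.50) + (-1809.56)(92.00) = 2988109.72 cm³
x̄ = 4659202.46 / 36408.44 = 127.97 cm
ȳ = 2988109.72 / 36408.44 = 82.07 cm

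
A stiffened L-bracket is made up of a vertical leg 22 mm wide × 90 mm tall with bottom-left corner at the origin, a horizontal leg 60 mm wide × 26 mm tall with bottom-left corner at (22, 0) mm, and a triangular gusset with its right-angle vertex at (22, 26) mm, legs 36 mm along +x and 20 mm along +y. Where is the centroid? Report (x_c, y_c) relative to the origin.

x_c = 29.52 mm, y_c = 31.06 mm

vertical leg: A = 22 × 90 = 1980.00, centroid at (11.00, 45.00).
horizontal leg: A = 60 × 26 = 1560.00, centroid at (52.00, 13.00).
gusset: A = ½·36·20 = 360.00, centroid at (34.00, 32.67).
ΣA = 3900.00 mm²
ΣAx_c = (1980.00)(11.00) + (1560.00)(52.00) + (360.00)(34.00) = 115140.00 mm³
ΣAy_c = (1980.00)(45.00) + (1560.00)(13.00) + (360.00)(32.67) = 121140.00 mm³
x_c = 115140.00 / 3900.00 = 29.52 mm
y_c = 121140.00 / 3900.00 = 31.06 mm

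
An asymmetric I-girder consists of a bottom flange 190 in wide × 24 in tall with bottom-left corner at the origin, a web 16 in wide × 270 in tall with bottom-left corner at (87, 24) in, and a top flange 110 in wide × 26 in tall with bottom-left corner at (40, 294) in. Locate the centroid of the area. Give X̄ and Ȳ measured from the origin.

Part | A | x̄ᵢ | ȳᵢ | A·x̄ᵢ | A·ȳᵢ
bottom flange | 4560.00 | 95.00 | 12.00 | 433200.00 | 54720.00
web | 4320.00 | 95.00 | 159.00 | 410400.00 | 686880.00
top flange | 2860.00 | 95.00 | 307.00 | 271700.00 | 878020.00
Σ | 11740.00 |  |  | 1115300.00 | 1619620.00
X̄ = 1115300.00 / 11740.00 = 95.00 in
Ȳ = 1619620.00 / 11740.00 = 137.96 in

X̄ = 95.00 in, Ȳ = 137.96 in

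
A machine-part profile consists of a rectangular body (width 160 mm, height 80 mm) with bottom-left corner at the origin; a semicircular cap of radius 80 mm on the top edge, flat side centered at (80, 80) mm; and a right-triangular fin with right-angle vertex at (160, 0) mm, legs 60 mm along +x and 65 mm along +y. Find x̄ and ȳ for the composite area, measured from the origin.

Part | A | x̄ᵢ | ȳᵢ | A·x̄ᵢ | A·ȳᵢ
rectangular body | 12800.00 | 80.00 | 40.00 | 1024000.00 | 512000.00
semicircular top | 10053.10 | 80.00 | 113.95 | 804247.72 | 1145581.05
triangular fin | 1950.00 | 180.00 | 21.67 | 351000.00 | 42250.00
Σ | 24803.10 |  |  | 2179247.72 | 1699831.05
x̄ = 2179247.72 / 24803.10 = 87.86 mm
ȳ = 1699831.05 / 24803.10 = 68.53 mm

x̄ = 87.86 mm, ȳ = 68.53 mm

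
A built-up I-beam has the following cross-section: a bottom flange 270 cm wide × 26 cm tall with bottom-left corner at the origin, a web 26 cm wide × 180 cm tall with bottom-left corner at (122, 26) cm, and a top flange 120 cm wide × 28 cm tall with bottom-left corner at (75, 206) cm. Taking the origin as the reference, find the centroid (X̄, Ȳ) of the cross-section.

X̄ = 135.00 cm, Ȳ = 91.19 cm

bottom flange: A = 270 × 26 = 7020.00, centroid at (135.00, 13.00).
web: A = 26 × 180 = 4680.00, centroid at (135.00, 116.00).
top flange: A = 120 × 28 = 3360.00, centroid at (135.00, 220.00).
ΣA = 15060.00 cm²
ΣAX̄ = (7020.00)(135.00) + (4680.00)(135.00) + (3360.00)(135.00) = 2033100.00 cm³
ΣAȲ = (7020.00)(13.00) + (4680.00)(116.00) + (3360.00)(220.00) = 1373340.00 cm³
X̄ = 2033100.00 / 15060.00 = 135.00 cm
Ȳ = 1373340.00 / 15060.00 = 91.19 cm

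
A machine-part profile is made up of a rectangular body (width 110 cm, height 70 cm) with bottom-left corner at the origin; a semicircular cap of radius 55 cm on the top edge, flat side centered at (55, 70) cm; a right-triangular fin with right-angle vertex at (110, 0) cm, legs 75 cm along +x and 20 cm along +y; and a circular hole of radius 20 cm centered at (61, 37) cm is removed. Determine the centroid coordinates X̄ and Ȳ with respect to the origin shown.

rectangular body: A = 110 × 70 = 7700.00, centroid at (55.00, 35.00).
semicircular top: A = ½π·55² = 4751.66, centroid at (55.00, 93.34).
triangular fin: A = ½·75·20 = 750.00, centroid at (135.00, 6.67).
hole: A = −π·20² = -1256.64, centroid at (61.00, 37.00).
ΣA = 11945.02 cm²
ΣAX̄ = (7700.00)(55.00) + (4751.66)(55.00) + (750.00)(135.00) + (-1256.64)(61.00) = 709436.38 cm³
ΣAȲ = (7700.00)(35.00) + (4751.66)(93.34) + (750.00)(6.67) + (-1256.64)(37.00) = 671537.22 cm³
X̄ = 709436.38 / 11945.02 = 59.39 cm
Ȳ = 671537.22 / 11945.02 = 56.22 cm

X̄ = 59.39 cm, Ȳ = 56.22 cm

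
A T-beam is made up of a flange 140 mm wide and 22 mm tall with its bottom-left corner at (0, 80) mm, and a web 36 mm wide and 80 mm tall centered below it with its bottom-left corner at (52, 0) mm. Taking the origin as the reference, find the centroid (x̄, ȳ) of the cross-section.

Part | A | x̄ᵢ | ȳᵢ | A·x̄ᵢ | A·ȳᵢ
web | 2880.00 | 70.00 | 40.00 | 201600.00 | 115200.00
flange | 3080.00 | 70.00 | 91.00 | 215600.00 | 280280.00
Σ | 5960.00 |  |  | 417200.00 | 395480.00
x̄ = 417200.00 / 5960.00 = 70.00 mm
ȳ = 395480.00 / 5960.00 = 66.36 mm

x̄ = 70.00 mm, ȳ = 66.36 mm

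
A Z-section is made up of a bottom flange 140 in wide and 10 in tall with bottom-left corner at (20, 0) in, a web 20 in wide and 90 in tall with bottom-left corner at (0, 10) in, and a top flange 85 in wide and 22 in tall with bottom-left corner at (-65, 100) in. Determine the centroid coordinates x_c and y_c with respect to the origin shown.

x_c = 20.10 in, y_c = 61.85 in

bottom flange: A = 140 × 10 = 1400.00, centroid at (90.00, 5.00).
web: A = 20 × 90 = 1800.00, centroid at (10.00, 55.00).
top flange: A = 85 × 22 = 1870.00, centroid at (-22.50, 111.00).
ΣA = 5070.00 in²
ΣAx_c = (1400.00)(90.00) + (1800.00)(10.00) + (1870.00)(-22.50) = 101925.00 in³
ΣAy_c = (1400.00)(5.00) + (1800.00)(55.00) + (1870.00)(111.00) = 313570.00 in³
x_c = 101925.00 / 5070.00 = 20.10 in
y_c = 313570.00 / 5070.00 = 61.85 in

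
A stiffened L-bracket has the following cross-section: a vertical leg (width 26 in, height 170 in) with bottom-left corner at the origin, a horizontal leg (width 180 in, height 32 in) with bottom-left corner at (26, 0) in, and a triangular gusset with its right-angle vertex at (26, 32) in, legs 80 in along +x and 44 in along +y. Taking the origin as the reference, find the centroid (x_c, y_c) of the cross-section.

vertical leg: A = 26 × 170 = 4420.00, centroid at (13.00, 85.00).
horizontal leg: A = 180 × 32 = 5760.00, centroid at (116.00, 16.00).
gusset: A = ½·80·44 = 1760.00, centroid at (52.67, 46.67).
ΣA = 11940.00 in², ΣAx_c = 818313.33 in³, ΣAy_c = 549993.33 in³.
x_c = 818313.33/11940.00 = 68.54 in; y_c = 549993.33/11940.00 = 46.06 in.

x_c = 68.54 in, y_c = 46.06 in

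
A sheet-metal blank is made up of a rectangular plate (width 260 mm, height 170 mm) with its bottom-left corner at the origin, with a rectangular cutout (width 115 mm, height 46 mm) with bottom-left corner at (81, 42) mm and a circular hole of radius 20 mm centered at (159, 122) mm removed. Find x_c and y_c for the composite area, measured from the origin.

x_c = 127.84 mm, y_c = 86.58 mm

plate: A = 260 × 170 = 44200.00, centroid at (130.00, 85.00).
hole 1: A = −(115 × 46) = -5290.00, centroid at (138.50, 65.00).
hole 2: A = −π·20² = -1256.64, centroid at (159.00, 122.00).
ΣA = 37653.36 mm²
ΣAx_c = (44200.00)(130.00) + (-5290.00)(138.50) + (-1256.64)(159.00) = 4813529.71 mm³
ΣAy_c = (44200.00)(85.00) + (-5290.00)(65.00) + (-1256.64)(122.00) = 3259840.28 mm³
x_c = 4813529.71 / 37653.36 = 127.84 mm
y_c = 3259840.28 / 37653.36 = 86.58 mm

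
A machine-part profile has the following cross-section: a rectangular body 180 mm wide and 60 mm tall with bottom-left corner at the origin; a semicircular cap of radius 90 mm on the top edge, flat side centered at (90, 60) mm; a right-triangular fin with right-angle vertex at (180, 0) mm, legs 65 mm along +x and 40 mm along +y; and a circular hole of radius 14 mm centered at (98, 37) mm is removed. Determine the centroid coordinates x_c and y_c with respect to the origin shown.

rectangular body: A = 180 × 60 = 10800.00, centroid at (90.00, 30.00).
semicircular top: A = ½π·90² = 12723.45, centroid at (90.00, 98.20).
triangular fin: A = ½·65·40 = 1300.00, centroid at (201.67, 13.33).
hole: A = −π·14² = -615.75, centroid at (98.00, 37.00).
ΣA = 24207.70 mm², ΣAx_c = 2318933.48 mm³, ΣAy_c = 1567957.52 mm³.
x_c = 2318933.48/24207.70 = 95.79 mm; y_c = 1567957.52/24207.70 = 64.77 mm.

x_c = 95.79 mm, y_c = 64.77 mm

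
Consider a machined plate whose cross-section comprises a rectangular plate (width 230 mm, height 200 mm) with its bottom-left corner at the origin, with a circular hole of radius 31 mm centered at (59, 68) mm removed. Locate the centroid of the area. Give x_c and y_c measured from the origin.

x_c = 118.93 mm, y_c = 102.25 mm

plate: A = 230 × 200 = 46000.00, centroid at (115.00, 100.00).
hole: A = −π·31² = -3019.07, centroid at (59.00, 68.00).
ΣA = 42980.93 mm²
ΣAx_c = (46000.00)(115.00) + (-3019.07)(59.00) = 5111874.84 mm³
ΣAy_c = (46000.00)(100.00) + (-3019.07)(68.00) = 4394703.20 mm³
x_c = 5111874.84 / 42980.93 = 118.93 mm
y_c = 4394703.20 / 42980.93 = 102.25 mm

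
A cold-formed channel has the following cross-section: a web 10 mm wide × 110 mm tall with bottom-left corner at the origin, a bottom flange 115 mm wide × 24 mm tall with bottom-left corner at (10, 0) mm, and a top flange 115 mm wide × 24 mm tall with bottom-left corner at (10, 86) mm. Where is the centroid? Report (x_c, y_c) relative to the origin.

web: A = 10 × 110 = 1100.00, centroid at (5.00, 55.00).
bottom flange: A = 115 × 24 = 2760.00, centroid at (67.50, 12.00).
top flange: A = 115 × 24 = 2760.00, centroid at (67.50, 98.00).
ΣA = 6620.00 mm²
ΣAx_c = (1100.00)(5.00) + (2760.00)(67.50) + (2760.00)(67.50) = 378100.00 mm³
ΣAy_c = (1100.00)(55.00) + (2760.00)(12.00) + (2760.00)(98.00) = 364100.00 mm³
x_c = 378100.00 / 6620.00 = 57.11 mm
y_c = 364100.00 / 6620.00 = 55.00 mm

x_c = 57.11 mm, y_c = 55.00 mm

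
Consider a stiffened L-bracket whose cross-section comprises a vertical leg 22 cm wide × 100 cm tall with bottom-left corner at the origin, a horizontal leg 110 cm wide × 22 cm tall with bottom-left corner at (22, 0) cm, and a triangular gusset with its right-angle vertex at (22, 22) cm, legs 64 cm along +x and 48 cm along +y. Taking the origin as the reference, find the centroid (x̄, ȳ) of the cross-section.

vertical leg: A = 22 × 100 = 2200.00, centroid at (11.00, 50.00).
horizontal leg: A = 110 × 22 = 2420.00, centroid at (77.00, 11.00).
gusset: A = ½·64·48 = 1536.00, centroid at (43.33, 38.00).
ΣA = 6156.00 cm², ΣAx̄ = 277100.00 cm³, ΣAȳ = 194988.00 cm³.
x̄ = 277100.00/6156.00 = 45.01 cm; ȳ = 194988.00/6156.00 = 31.67 cm.

x̄ = 45.01 cm, ȳ = 31.67 cm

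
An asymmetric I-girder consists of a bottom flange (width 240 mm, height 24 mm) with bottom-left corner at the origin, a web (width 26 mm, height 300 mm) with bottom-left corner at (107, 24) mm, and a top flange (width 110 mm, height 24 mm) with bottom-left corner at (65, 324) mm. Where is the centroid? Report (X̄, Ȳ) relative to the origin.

X̄ = 120.00 mm, Ȳ = 142.80 mm

bottom flange: A = 240 × 24 = 5760.00, centroid at (120.00, 12.00).
web: A = 26 × 300 = 7800.00, centroid at (120.00, 174.00).
top flange: A = 110 × 24 = 2640.00, centroid at (120.00, 336.00).
ΣA = 16200.00 mm², ΣAX̄ = 1944000.00 mm³, ΣAȲ = 2313360.00 mm³.
X̄ = 1944000.00/16200.00 = 120.00 mm; Ȳ = 2313360.00/16200.00 = 142.80 mm.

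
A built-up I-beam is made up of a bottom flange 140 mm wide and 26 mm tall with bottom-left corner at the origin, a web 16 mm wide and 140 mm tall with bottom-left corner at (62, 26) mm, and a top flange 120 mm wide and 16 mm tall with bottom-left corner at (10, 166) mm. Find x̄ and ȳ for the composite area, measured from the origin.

Part | A | x̄ᵢ | ȳᵢ | A·x̄ᵢ | A·ȳᵢ
bottom flange | 3640.00 | 70.00 | 13.00 | 254800.00 | 47320.00
web | 2240.00 | 70.00 | 96.00 | 156800.00 | 215040.00
top flange | 1920.00 | 70.00 | 174.00 | 134400.00 | 334080.00
Σ | 7800.00 |  |  | 546000.00 | 596440.00
x̄ = 546000.00 / 7800.00 = 70.00 mm
ȳ = 596440.00 / 7800.00 = 76.47 mm

x̄ = 70.00 mm, ȳ = 76.47 mm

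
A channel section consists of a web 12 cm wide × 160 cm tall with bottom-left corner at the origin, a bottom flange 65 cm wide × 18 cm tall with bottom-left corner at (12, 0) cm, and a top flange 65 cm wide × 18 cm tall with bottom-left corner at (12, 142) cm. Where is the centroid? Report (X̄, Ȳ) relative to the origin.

X̄ = 27.15 cm, Ȳ = 80.00 cm

web: A = 12 × 160 = 1920.00, centroid at (6.00, 80.00).
bottom flange: A = 65 × 18 = 1170.00, centroid at (44.50, 9.00).
top flange: A = 65 × 18 = 1170.00, centroid at (44.50, 151.00).
ΣA = 4260.00 cm², ΣAX̄ = 115650.00 cm³, ΣAȲ = 340800.00 cm³.
X̄ = 115650.00/4260.00 = 27.15 cm; Ȳ = 340800.00/4260.00 = 80.00 cm.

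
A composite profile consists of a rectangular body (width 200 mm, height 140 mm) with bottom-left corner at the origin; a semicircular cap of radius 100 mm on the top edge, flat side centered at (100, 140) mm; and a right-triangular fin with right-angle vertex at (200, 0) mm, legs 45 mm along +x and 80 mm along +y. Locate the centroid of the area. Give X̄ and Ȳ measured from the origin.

rectangular body: A = 200 × 140 = 28000.00, centroid at (100.00, 70.00).
semicircular top: A = ½π·100² = 15707.96, centroid at (100.00, 182.44).
triangular fin: A = ½·45·80 = 1800.00, centroid at (215.00, 26.67).
ΣA = 45507.96 mm², ΣAX̄ = 4757796.33 mm³, ΣAȲ = 4873781.52 mm³.
X̄ = 4757796.33/45507.96 = 104.55 mm; Ȳ = 4873781.52/45507.96 = 107.10 mm.

X̄ = 104.55 mm, Ȳ = 107.10 mm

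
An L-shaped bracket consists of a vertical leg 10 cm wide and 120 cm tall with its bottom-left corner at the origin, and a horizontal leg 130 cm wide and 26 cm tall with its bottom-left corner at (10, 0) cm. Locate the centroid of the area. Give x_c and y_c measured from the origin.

vertical leg: A = 10 × 120 = 1200.00, centroid at (5.00, 60.00).
horizontal leg: A = 130 × 26 = 3380.00, centroid at (75.00, 13.00).
ΣA = 4580.00 cm²
ΣAx_c = (1200.00)(5.00) + (3380.00)(75.00) = 259500.00 cm³
ΣAy_c = (1200.00)(60.00) + (3380.00)(13.00) = 115940.00 cm³
x_c = 259500.00 / 4580.00 = 56.66 cm
y_c = 115940.00 / 4580.00 = 25.31 cm

x_c = 56.66 cm, y_c = 25.31 cm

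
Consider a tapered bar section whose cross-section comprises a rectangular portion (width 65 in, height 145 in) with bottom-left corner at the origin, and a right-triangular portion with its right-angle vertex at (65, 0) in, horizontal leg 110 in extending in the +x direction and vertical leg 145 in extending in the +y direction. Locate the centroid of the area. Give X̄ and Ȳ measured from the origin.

rectangular portion: A = 65 × 145 = 9425.00, centroid at (32.50, 72.50).
triangular portion: A = ½·110·145 = 7975.00, centroid at (101.67, 48.33).
ΣA = 17400.00 in², ΣAX̄ = 1117104.17 in³, ΣAȲ = 1068770.83 in³.
X̄ = 1117104.17/17400.00 = 64.20 in; Ȳ = 1068770.83/17400.00 = 61.42 in.

X̄ = 64.20 in, Ȳ = 61.42 in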